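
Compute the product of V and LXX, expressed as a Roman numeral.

V = 5
LXX = 70
5 × 70 = 350

CCCL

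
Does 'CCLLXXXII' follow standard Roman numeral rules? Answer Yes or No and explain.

'CCLLXXXII': L should not appear more than once

No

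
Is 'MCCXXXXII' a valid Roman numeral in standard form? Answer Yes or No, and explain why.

'MCCXXXXII': More than 3 consecutive X's

No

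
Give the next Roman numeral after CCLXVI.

CCLXVI = 266; next is 267

CCLXVII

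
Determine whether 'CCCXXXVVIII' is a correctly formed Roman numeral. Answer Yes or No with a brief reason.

'CCCXXXVVIII': V should not appear more than once

No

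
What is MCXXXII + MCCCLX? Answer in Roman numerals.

MCXXXII = 1132
MCCCLX = 1360
1132 + 1360 = 2492

MMCDXCII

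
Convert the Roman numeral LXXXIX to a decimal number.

LXXXIX: L=50, X=10, X=10, X=10, IX=9
50 + 10 + 10 + 10 + 9 = 89

89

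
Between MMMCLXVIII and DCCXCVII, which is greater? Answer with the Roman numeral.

MMMCLXVIII = 3168
DCCXCVII = 797
3168 is larger

MMMCLXVIII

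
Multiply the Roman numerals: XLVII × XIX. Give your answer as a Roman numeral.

XLVII = 47
XIX = 19
47 × 19 = 893

DCCCXCIII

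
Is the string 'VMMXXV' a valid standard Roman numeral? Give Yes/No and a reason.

'VMMXXV': V should not appear more than once

No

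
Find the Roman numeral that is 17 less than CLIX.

CLIX = 159
159 - 17 = 142

CXLII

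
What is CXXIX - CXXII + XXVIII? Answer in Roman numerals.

CXXIX = 129, CXXII = 122, XXVIII = 28
129 - 122 = 7
7 + 28 = 35

XXXV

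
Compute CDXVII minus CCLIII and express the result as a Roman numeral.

CDXVII = 417
CCLIII = 253
417 - 253 = 164

CLXIV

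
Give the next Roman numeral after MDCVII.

MDCVII = 1607, so the next integer is 1607 + 1 = 1608

MDCVIII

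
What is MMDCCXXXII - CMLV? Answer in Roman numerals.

MMDCCXXXII = 2732
CMLV = 955
2732 - 955 = 1777

MDCCLXXVII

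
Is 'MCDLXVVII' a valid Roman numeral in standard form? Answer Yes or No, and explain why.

'MCDLXVVII': V should not appear more than once

No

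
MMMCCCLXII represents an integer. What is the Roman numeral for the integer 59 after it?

MMMCCCLXII = 3362
3362 + 59 = 3421

MMMCDXXI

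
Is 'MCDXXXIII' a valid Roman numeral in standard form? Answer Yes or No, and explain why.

'MCDXXXIII': Check the rules: uses only the symbols I, V, X, L, C, D, M; no symbol is repeated more than three times in a row; V, L and D each appear at most once; the only place a smaller symbol precedes a larger one is the allowed subtractive pair CD, the symbol right after such a pair (if any) is smaller than the pair's first symbol, and otherwise the values never increase from left to right. Value: M (1000) + CD (400) + X (10) + X (10) + X (10) + I (1) + I (1) + I (1) = 1433. So it is a valid standard Roman numeral.

Yes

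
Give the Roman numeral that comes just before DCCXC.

DCCXC = 790; previous is 789

DCCLXXXIX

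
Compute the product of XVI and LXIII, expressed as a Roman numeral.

XVI = 16
LXIII = 63
16 × 63 = 1008

MVIII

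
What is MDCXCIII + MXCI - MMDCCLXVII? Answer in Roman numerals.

MDCXCIII = 1693, MXCI = 1091, MMDCCLXVII = 2767
1693 + 1091 = 2784
2784 - 2767 = 17

XVII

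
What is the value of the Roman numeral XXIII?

XXIII: X=10, X=10, I=1, I=1, I=1
10 + 10 + 1 + 1 + 1 = 23

23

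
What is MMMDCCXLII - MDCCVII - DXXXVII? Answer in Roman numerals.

MMMDCCXLII = 3742, MDCCVII = 1707, DXXXVII = 537
3742 - 1707 = 2035
2035 - 537 = 1498

MCDXCVIII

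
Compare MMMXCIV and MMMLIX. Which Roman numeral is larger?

MMMXCIV = 3094
MMMLIX = 3059
3094 is larger

MMMXCIV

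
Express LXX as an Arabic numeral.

LXX: L=50, X=10, X=10
50 + 10 + 10 = 70

70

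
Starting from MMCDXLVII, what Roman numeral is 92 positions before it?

MMCDXLVII = 2447
2447 - 92 = 2355

MMCCCLV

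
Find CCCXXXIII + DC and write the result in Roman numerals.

CCCXXXIII = 333
DC = 600
333 + 600 = 933

CMXXXIII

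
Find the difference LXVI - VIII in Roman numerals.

LXVI = 66
VIII = 8
66 - 8 = 58

LVIII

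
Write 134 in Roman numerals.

Convert 134 to Roman numerals:
  134 contains 1×100 (C)
  34 contains 3×10 (XXX)
  4 contains 1×4 (IV)

CXXXIV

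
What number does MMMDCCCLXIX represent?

MMMDCCCLXIX: M=1000, M=1000, M=1000, D=500, C=100, C=100, C=100, L=50, X=10, IX=9
1000 + 1000 + 1000 + 500 + 100 + 100 + 100 + 50 + 10 + 9 = 3869

3869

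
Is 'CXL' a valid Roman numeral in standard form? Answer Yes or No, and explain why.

'CXL': Check the rules: uses only the symbols I, V, X, L, C, D, M; no symbol is repeated more than three times in a row; V, L and D each appear at most once; the only place a smaller symbol precedes a larger one is the allowed subtractive pair XL, the symbol right after such a pair (if any) is smaller than the pair's first symbol, and otherwise the values never increase from left to right. Value: C (100) + XL (40) = 140. So it is a valid standard Roman numeral.

Yes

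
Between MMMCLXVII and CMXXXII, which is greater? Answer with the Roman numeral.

MMMCLXVII = 3167
CMXXXII = 932
3167 is larger

MMMCLXVII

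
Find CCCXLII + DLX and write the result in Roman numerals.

CCCXLII = 342
DLX = 560
342 + 560 = 902

CMII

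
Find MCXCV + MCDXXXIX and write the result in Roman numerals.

MCXCV = 1195
MCDXXXIX = 1439
1195 + 1439 = 2634

MMDCXXXIV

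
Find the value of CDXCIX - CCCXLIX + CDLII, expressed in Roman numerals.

CDXCIX = 499, CCCXLIX = 349, CDLII = 452
499 - 349 = 150
150 + 452 = 602

DCII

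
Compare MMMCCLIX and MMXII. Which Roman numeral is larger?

MMMCCLIX = 3259
MMXII = 2012
3259 is larger

MMMCCLIX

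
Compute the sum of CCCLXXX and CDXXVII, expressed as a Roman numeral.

CCCLXXX = 380
CDXXVII = 427
380 + 427 = 807

DCCCVII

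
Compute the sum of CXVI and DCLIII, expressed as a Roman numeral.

CXVI = 116
DCLIII = 653
116 + 653 = 769

DCCLXIX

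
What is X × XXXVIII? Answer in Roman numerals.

X = 10
XXXVIII = 38
10 × 38 = 380

CCCLXXX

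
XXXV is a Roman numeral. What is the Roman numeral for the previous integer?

XXXV = 35; previous is 34

XXXIV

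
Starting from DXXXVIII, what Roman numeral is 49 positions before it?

DXXXVIII = 538
538 - 49 = 489

CDLXXXIX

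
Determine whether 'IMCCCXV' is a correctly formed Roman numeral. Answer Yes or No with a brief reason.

'IMCCCXV': Invalid subtractive combination: IM

No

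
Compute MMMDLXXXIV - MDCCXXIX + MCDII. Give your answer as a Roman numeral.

MMMDLXXXIV = 3584, MDCCXXIX = 1729, MCDII = 1402
3584 - 1729 = 1855
1855 + 1402 = 3257

MMMCCLVII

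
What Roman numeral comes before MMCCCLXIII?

MMCCCLXIII = 2363; previous is 2362

MMCCCLXII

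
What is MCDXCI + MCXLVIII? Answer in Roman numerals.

MCDXCI = 1491
MCXLVIII = 1148
1491 + 1148 = 2639

MMDCXXXIX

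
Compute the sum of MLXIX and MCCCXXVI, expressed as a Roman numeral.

MLXIX = 1069
MCCCXXVI = 1326
1069 + 1326 = 2395

MMCCCXCV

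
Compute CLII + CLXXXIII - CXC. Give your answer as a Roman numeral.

CLII = 152, CLXXXIII = 183, CXC = 190
152 + 183 = 335
335 - 190 = 145

CXLV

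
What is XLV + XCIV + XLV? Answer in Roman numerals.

XLV = 45, XCIV = 94, XLV = 45
45 + 94 = 139
139 + 45 = 184

CLXXXIV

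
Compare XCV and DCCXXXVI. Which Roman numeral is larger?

XCV = 95
DCCXXXVI = 736
736 is larger

DCCXXXVI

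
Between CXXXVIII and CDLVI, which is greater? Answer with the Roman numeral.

CXXXVIII = 138
CDLVI = 456
456 is larger

CDLVI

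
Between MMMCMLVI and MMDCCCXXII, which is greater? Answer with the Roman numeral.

MMMCMLVI = 3956
MMDCCCXXII = 2822
3956 is larger

MMMCMLVI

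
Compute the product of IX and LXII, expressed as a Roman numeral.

IX = 9
LXII = 62
9 × 62 = 558

DLVIII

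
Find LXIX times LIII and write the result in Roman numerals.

LXIX = 69
LIII = 53
69 × 53 = 3657

MMMDCLVII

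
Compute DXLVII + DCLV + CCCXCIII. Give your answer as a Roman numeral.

DXLVII = 547, DCLV = 655, CCCXCIII = 393
547 + 655 = 1202
1202 + 393 = 1595

MDXCV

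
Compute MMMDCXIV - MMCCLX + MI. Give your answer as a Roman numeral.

MMMDCXIV = 3614, MMCCLX = 2260, MI = 1001
3614 - 2260 = 1354
1354 + 1001 = 2355

MMCCCLV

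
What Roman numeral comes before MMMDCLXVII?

MMMDCLXVII = 3667, so the previous integer is 3667 - 1 = 3666

MMMDCLXVI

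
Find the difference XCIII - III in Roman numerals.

XCIII = 93
III = 3
93 - 3 = 90

XC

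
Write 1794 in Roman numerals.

Convert 1794 to Roman numerals:
  1794 contains 1×1000 (M)
  794 contains 1×500 (D)
  294 contains 2×100 (CC)
  94 contains 1×90 (XC)
  4 contains 1×4 (IV)

MDCCXCIV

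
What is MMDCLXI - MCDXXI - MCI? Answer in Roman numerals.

MMDCLXI = 2661, MCDXXI = 1421, MCI = 1101
2661 - 1421 = 1240
1240 - 1101 = 139

CXXXIX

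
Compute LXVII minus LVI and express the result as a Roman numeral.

LXVII = 67
LVI = 56
67 - 56 = 11

XI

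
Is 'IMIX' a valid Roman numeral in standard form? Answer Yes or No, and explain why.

'IMIX': Invalid subtractive combination: IM

No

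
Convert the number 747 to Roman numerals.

Convert 747 to Roman numerals:
  747 contains 1×500 (D)
  247 contains 2×100 (CC)
  47 contains 1×40 (XL)
  7 contains 1×5 (V)
  2 contains 2×1 (II)

DCCXLVII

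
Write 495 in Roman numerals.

Convert 495 to Roman numerals:
  495 contains 1×400 (CD)
  95 contains 1×90 (XC)
  5 contains 1×5 (V)

CDXCV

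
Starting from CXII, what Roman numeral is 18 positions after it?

CXII = 112
112 + 18 = 130

CXXX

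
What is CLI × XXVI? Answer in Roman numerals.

CLI = 151
XXVI = 26
151 × 26 = 3926

MMMCMXXVI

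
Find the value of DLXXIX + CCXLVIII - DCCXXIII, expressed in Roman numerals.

DLXXIX = 579, CCXLVIII = 248, DCCXXIII = 723
579 + 248 = 827
827 - 723 = 104

CIV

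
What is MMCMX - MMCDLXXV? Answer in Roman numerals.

MMCMX = 2910
MMCDLXXV = 2475
2910 - 2475 = 435

CDXXXV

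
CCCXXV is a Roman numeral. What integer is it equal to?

CCCXXV: C=100, C=100, C=100, X=10, X=10, V=5
100 + 100 + 100 + 10 + 10 + 5 = 325

325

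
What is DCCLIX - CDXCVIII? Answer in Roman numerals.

DCCLIX = 759
CDXCVIII = 498
759 - 498 = 261

CCLXI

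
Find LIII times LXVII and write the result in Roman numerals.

LIII = 53
LXVII = 67
53 × 67 = 3551

MMMDLI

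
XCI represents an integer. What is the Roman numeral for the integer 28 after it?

XCI = 91
91 + 28 = 119

CXIX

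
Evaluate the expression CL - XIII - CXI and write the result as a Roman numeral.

CL = 150, XIII = 13, CXI = 111
150 - 13 = 137
137 - 111 = 26

XXVI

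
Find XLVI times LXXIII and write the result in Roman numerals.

XLVI = 46
LXXIII = 73
46 × 73 = 3358

MMMCCCLVIII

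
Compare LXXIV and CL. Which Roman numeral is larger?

LXXIV = 74
CL = 150
150 is larger

CL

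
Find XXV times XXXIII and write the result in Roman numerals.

XXV = 25
XXXIII = 33
25 × 33 = 825

DCCCXXV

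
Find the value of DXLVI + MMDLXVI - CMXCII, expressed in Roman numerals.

DXLVI = 546, MMDLXVI = 2566, CMXCII = 992
546 + 2566 = 3112
3112 - 992 = 2120

MMCXX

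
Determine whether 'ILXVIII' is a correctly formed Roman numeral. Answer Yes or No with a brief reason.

'ILXVIII': Invalid subtractive combination: IL

No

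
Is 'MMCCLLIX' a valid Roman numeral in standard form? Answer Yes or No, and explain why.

'MMCCLLIX': L should not appear more than once

No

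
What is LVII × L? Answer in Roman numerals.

LVII = 57
L = 50
57 × 50 = 2850

MMDCCCL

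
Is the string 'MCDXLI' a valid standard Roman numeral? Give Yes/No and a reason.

'MCDXLI': Check the rules: uses only the symbols I, V, X, L, C, D, M; no symbol is repeated more than three times in a row; V, L and D each appear at most once; the only places a smaller symbol precedes a larger one are the allowed subtractive pairs CD, XL, the symbol right after such a pair (if any) is smaller than the pair's first symbol, and otherwise the values never increase from left to right. Value: M (1000) + CD (400) + XL (40) + I (1) = 1441. So it is a valid standard Roman numeral.

Yes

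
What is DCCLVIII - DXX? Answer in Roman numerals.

DCCLVIII = 758
DXX = 520
758 - 520 = 238

CCXXXVIII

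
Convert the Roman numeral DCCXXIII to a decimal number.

DCCXXIII: D=500, C=100, C=100, X=10, X=10, I=1, I=1, I=1
500 + 100 + 100 + 10 + 10 + 1 + 1 + 1 = 723

723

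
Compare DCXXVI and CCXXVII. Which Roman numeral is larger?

DCXXVI = 626
CCXXVII = 227
626 is larger

DCXXVI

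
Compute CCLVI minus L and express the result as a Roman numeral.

CCLVI = 256
L = 50
256 - 50 = 206

CCVI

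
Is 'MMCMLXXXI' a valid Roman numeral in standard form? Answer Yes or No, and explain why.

'MMCMLXXXI': Check the rules: uses only the symbols I, V, X, L, C, D, M; no symbol is repeated more than three times in a row; V, L and D each appear at most once; the only place a smaller symbol precedes a larger one is the allowed subtractive pair CM, the symbol right after such a pair (if any) is smaller than the pair's first symbol, and otherwise the values never increase from left to right. Value: M (1000) + M (1000) + CM (900) + L (50) + X (10) + X (10) + X (10) + I (1) = 2981. So it is a valid standard Roman numeral.

Yes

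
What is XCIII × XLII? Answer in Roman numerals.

XCIII = 93
XLII = 42
93 × 42 = 3906

MMMCMVI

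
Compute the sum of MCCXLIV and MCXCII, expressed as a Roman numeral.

MCCXLIV = 1244
MCXCII = 1192
1244 + 1192 = 2436

MMCDXXXVI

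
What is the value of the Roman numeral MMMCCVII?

MMMCCVII: M=1000, M=1000, M=1000, C=100, C=100, V=5, I=1, I=1
1000 + 1000 + 1000 + 100 + 100 + 5 + 1 + 1 = 3207

3207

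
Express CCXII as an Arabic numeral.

CCXII: C=100, C=100, X=10, I=1, I=1
100 + 100 + 10 + 1 + 1 = 212

212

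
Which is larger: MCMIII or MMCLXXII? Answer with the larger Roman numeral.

MCMIII = 1903
MMCLXXII = 2172
2172 is larger

MMCLXXII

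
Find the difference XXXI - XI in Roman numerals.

XXXI = 31
XI = 11
31 - 11 = 20

XX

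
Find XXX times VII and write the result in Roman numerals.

XXX = 30
VII = 7
30 × 7 = 210

CCX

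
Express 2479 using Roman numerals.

Convert 2479 to Roman numerals:
  2479 contains 2×1000 (MM)
  479 contains 1×400 (CD)
  79 contains 1×50 (L)
  29 contains 2×10 (XX)
  9 contains 1×9 (IX)

MMCDLXXIX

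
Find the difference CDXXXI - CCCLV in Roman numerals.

CDXXXI = 431
CCCLV = 355
431 - 355 = 76

LXXVI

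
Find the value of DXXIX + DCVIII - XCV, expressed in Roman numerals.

DXXIX = 529, DCVIII = 608, XCV = 95
529 + 608 = 1137
1137 - 95 = 1042

MXLII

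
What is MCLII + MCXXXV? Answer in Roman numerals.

MCLII = 1152
MCXXXV = 1135
1152 + 1135 = 2287

MMCCLXXXVII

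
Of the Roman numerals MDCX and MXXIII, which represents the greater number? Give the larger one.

MDCX = 1610
MXXIII = 1023
1610 is larger

MDCX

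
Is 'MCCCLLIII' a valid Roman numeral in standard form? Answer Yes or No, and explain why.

'MCCCLLIII': L should not appear more than once

No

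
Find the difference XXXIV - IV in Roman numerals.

XXXIV = 34
IV = 4
34 - 4 = 30

XXX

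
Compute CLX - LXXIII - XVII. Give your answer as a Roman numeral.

CLX = 160, LXXIII = 73, XVII = 17
160 - 73 = 87
87 - 17 = 70

LXX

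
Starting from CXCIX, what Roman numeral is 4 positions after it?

CXCIX = 199
199 + 4 = 203

CCIII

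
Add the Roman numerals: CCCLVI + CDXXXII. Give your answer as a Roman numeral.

CCCLVI = 356
CDXXXII = 432
356 + 432 = 788

DCCLXXXVIII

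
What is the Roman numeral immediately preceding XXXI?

XXXI = 31, so the previous integer is 31 - 1 = 30

XXX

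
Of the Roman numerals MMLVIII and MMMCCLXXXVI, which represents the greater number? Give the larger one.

MMLVIII = 2058
MMMCCLXXXVI = 3286
3286 is larger

MMMCCLXXXVI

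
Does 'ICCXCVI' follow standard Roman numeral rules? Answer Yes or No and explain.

'ICCXCVI': Invalid subtractive combination: IC

No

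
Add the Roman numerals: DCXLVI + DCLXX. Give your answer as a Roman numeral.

DCXLVI = 646
DCLXX = 670
646 + 670 = 1316

MCCCXVI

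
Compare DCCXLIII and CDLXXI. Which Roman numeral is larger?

DCCXLIII = 743
CDLXXI = 471
743 is larger

DCCXLIII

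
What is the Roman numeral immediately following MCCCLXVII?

MCCCLXVII = 1367; next is 1368

MCCCLXVIII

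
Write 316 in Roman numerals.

Convert 316 to Roman numerals:
  316 contains 3×100 (CCC)
  16 contains 1×10 (X)
  6 contains 1×5 (V)
  1 contains 1×1 (I)

CCCXVI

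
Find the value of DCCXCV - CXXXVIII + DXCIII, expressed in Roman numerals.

DCCXCV = 795, CXXXVIII = 138, DXCIII = 593
795 - 138 = 657
657 + 593 = 1250

MCCL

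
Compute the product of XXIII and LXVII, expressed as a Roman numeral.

XXIII = 23
LXVII = 67
23 × 67 = 1541

MDXLI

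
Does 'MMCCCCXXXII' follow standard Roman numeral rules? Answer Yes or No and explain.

'MMCCCCXXXII': More than 3 consecutive C's

No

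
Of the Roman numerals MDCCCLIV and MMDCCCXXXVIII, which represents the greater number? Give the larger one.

MDCCCLIV = 1854
MMDCCCXXXVIII = 2838
2838 is larger

MMDCCCXXXVIII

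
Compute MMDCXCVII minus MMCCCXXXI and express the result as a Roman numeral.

MMDCXCVII = 2697
MMCCCXXXI = 2331
2697 - 2331 = 366

CCCLXVI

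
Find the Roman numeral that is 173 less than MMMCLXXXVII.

MMMCLXXXVII = 3187
3187 - 173 = 3014

MMMXIV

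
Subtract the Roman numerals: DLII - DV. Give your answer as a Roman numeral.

DLII = 552
DV = 505
552 - 505 = 47

XLVII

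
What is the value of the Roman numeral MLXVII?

MLXVII: M=1000, L=50, X=10, V=5, I=1, I=1
1000 + 50 + 10 + 5 + 1 + 1 = 1067

1067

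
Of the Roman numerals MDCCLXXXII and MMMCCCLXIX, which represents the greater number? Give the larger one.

MDCCLXXXII = 1782
MMMCCCLXIX = 3369
3369 is larger

MMMCCCLXIX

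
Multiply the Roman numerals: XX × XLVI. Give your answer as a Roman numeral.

XX = 20
XLVI = 46
20 × 46 = 920

CMXX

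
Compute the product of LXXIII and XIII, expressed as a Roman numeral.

LXXIII = 73
XIII = 13
73 × 13 = 949

CMXLIX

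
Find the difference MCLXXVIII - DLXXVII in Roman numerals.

MCLXXVIII = 1178
DLXXVII = 577
1178 - 577 = 601

DCI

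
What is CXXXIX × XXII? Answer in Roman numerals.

CXXXIX = 139
XXII = 22
139 × 22 = 3058

MMMLVIII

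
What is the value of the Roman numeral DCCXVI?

DCCXVI: D=500, C=100, C=100, X=10, V=5, I=1
500 + 100 + 100 + 10 + 5 + 1 = 716

716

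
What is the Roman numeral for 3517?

Convert 3517 to Roman numerals:
  3517 contains 3×1000 (MMM)
  517 contains 1×500 (D)
  17 contains 1×10 (X)
  7 contains 1×5 (V)
  2 contains 2×1 (II)

MMMDXVII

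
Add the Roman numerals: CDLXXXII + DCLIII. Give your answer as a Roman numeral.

CDLXXXII = 482
DCLIII = 653
482 + 653 = 1135

MCXXXV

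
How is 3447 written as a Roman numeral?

Convert 3447 to Roman numerals:
  3447 contains 3×1000 (MMM)
  447 contains 1×400 (CD)
  47 contains 1×40 (XL)
  7 contains 1×5 (V)
  2 contains 2×1 (II)

MMMCDXLVII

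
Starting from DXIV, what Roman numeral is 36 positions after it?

DXIV = 514
514 + 36 = 550

DL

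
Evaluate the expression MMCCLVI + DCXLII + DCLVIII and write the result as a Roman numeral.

MMCCLVI = 2256, DCXLII = 642, DCLVIII = 658
2256 + 642 = 2898
2898 + 658 = 3556

MMMDLVI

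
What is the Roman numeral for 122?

Convert 122 to Roman numerals:
  122 contains 1×100 (C)
  22 contains 2×10 (XX)
  2 contains 2×1 (II)

CXXII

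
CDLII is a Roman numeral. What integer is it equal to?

CDLII: CD=400, L=50, I=1, I=1
400 + 50 + 1 + 1 = 452

452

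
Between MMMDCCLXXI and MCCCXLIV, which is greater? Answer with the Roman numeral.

MMMDCCLXXI = 3771
MCCCXLIV = 1344
3771 is larger

MMMDCCLXXI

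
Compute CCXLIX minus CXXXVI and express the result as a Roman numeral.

CCXLIX = 249
CXXXVI = 136
249 - 136 = 113

CXIII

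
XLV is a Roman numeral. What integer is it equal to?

XLV: XL=40, V=5
40 + 5 = 45

45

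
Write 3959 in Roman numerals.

Convert 3959 to Roman numerals:
  3959 contains 3×1000 (MMM)
  959 contains 1×900 (CM)
  59 contains 1×50 (L)
  9 contains 1×9 (IX)

MMMCMLIX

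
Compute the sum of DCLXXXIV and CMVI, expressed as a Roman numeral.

DCLXXXIV = 684
CMVI = 906
684 + 906 = 1590

MDXC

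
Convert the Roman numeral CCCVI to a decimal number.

CCCVI: C=100, C=100, C=100, V=5, I=1
100 + 100 + 100 + 5 + 1 = 306

306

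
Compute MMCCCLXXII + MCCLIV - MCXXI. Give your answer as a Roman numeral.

MMCCCLXXII = 2372, MCCLIV = 1254, MCXXI = 1121
2372 + 1254 = 3626
3626 - 1121 = 2505

MMDV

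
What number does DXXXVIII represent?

DXXXVIII: D=500, X=10, X=10, X=10, V=5, I=1, I=1, I=1
500 + 10 + 10 + 10 + 5 + 1 + 1 + 1 = 538

538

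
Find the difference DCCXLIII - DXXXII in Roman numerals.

DCCXLIII = 743
DXXXII = 532
743 - 532 = 211

CCXI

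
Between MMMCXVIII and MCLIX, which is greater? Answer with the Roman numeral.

MMMCXVIII = 3118
MCLIX = 1159
3118 is larger

MMMCXVIII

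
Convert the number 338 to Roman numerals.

Convert 338 to Roman numerals:
  338 contains 3×100 (CCC)
  38 contains 3×10 (XXX)
  8 contains 1×5 (V)
  3 contains 3×1 (III)

CCCXXXVIII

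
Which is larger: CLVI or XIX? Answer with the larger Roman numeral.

CLVI = 156
XIX = 19
156 is larger

CLVI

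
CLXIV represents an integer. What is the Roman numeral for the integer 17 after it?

CLXIV = 164
164 + 17 = 181

CLXXXI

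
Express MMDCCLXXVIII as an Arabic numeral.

MMDCCLXXVIII: M=1000, M=1000, D=500, C=100, C=100, L=50, X=10, X=10, V=5, I=1, I=1, I=1
1000 + 1000 + 500 + 100 + 100 + 50 + 10 + 10 + 5 + 1 + 1 + 1 = 2778

2778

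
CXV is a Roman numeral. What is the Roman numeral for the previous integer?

CXV = 115; previous is 114

CXIV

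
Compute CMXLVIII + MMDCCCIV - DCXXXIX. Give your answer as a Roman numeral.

CMXLVIII = 948, MMDCCCIV = 2804, DCXXXIX = 639
948 + 2804 = 3752
3752 - 639 = 3113

MMMCXIII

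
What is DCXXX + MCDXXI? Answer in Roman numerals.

DCXXX = 630
MCDXXI = 1421
630 + 1421 = 2051

MMLI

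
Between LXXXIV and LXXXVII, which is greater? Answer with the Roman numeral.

LXXXIV = 84
LXXXVII = 87
87 is larger

LXXXVII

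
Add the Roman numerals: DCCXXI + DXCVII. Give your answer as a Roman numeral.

DCCXXI = 721
DXCVII = 597
721 + 597 = 1318

MCCCXVIII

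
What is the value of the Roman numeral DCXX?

DCXX: D=500, C=100, X=10, X=10
500 + 100 + 10 + 10 = 620

620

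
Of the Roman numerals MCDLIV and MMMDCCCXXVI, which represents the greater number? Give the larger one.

MCDLIV = 1454
MMMDCCCXXVI = 3826
3826 is larger

MMMDCCCXXVI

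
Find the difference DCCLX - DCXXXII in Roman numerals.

DCCLX = 760
DCXXXII = 632
760 - 632 = 128

CXXVIII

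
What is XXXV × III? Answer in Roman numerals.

XXXV = 35
III = 3
35 × 3 = 105

CV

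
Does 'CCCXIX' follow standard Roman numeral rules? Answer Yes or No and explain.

'CCCXIX': Check the rules: uses only the symbols I, V, X, L, C, D, M; no symbol is repeated more than three times in a row; V, L and D each appear at most once; the only place a smaller symbol precedes a larger one is the allowed subtractive pair IX, the symbol right after such a pair (if any) is smaller than the pair's first symbol, and otherwise the values never increase from left to right. Value: C (100) + C (100) + C (100) + X (10) + IX (9) = 319. So it is a valid standard Roman numeral.

Yes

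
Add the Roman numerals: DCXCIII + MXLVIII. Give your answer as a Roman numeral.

DCXCIII = 693
MXLVIII = 1048
693 + 1048 = 1741

MDCCXLI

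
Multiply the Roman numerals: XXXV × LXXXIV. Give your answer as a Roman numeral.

XXXV = 35
LXXXIV = 84
35 × 84 = 2940

MMCMXL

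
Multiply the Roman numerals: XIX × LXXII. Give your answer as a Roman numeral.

XIX = 19
LXXII = 72
19 × 72 = 1368

MCCCLXVIII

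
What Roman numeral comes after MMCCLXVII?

MMCCLXVII = 2267, so the next integer is 2267 + 1 = 2268

MMCCLXVIII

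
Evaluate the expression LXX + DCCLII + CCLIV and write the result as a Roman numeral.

LXX = 70, DCCLII = 752, CCLIV = 254
70 + 752 = 822
822 + 254 = 1076

MLXXVI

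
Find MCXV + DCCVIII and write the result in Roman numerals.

MCXV = 1115
DCCVIII = 708
1115 + 708 = 1823

MDCCCXXIII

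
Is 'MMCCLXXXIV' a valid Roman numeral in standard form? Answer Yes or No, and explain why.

'MMCCLXXXIV': Check the rules: uses only the symbols I, V, X, L, C, D, M; no symbol is repeated more than three times in a row; V, L and D each appear at most once; the only place a smaller symbol precedes a larger one is the allowed subtractive pair IV, the symbol right after such a pair (if any) is smaller than the pair's first symbol, and otherwise the values never increase from left to right. Value: M (1000) + M (1000) + C (100) + C (100) + L (50) + X (10) + X (10) + X (10) + IV (4) = 2284. So it is a valid standard Roman numeral.

Yes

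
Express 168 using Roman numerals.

Convert 168 to Roman numerals:
  168 contains 1×100 (C)
  68 contains 1×50 (L)
  18 contains 1×10 (X)
  8 contains 1×5 (V)
  3 contains 3×1 (III)

CLXVIII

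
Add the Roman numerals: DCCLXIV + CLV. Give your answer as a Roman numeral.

DCCLXIV = 764
CLV = 155
764 + 155 = 919

CMXIX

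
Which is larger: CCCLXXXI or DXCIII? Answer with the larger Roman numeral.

CCCLXXXI = 381
DXCIII = 593
593 is larger

DXCIII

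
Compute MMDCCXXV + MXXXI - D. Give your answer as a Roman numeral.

MMDCCXXV = 2725, MXXXI = 1031, D = 500
2725 + 1031 = 3756
3756 - 500 = 3256

MMMCCLVI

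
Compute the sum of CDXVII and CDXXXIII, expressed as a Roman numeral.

CDXVII = 417
CDXXXIII = 433
417 + 433 = 850

DCCCL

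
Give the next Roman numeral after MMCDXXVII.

MMCDXXVII = 2427; next is 2428

MMCDXXVIII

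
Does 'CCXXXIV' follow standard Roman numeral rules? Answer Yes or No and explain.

'CCXXXIV': Check the rules: uses only the symbols I, V, X, L, C, D, M; no symbol is repeated more than three times in a row; V, L and D each appear at most once; the only place a smaller symbol precedes a larger one is the allowed subtractive pair IV, the symbol right after such a pair (if any) is smaller than the pair's first symbol, and otherwise the values never increase from left to right. Value: C (100) + C (100) + X (10) + X (10) + X (10) + IV (4) = 234. So it is a valid standard Roman numeral.

Yes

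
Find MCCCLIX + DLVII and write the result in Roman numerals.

MCCCLIX = 1359
DLVII = 557
1359 + 557 = 1916

MCMXVI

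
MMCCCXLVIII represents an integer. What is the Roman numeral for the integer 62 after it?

MMCCCXLVIII = 2348
2348 + 62 = 2410

MMCDX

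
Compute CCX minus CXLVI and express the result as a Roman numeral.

CCX = 210
CXLVI = 146
210 - 146 = 64

LXIV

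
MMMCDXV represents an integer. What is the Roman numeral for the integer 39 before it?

MMMCDXV = 3415
3415 - 39 = 3376

MMMCCCLXXVI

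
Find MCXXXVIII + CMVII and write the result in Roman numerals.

MCXXXVIII = 1138
CMVII = 907
1138 + 907 = 2045

MMXLV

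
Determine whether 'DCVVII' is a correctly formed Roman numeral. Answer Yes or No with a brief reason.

'DCVVII': V should not appear more than once

No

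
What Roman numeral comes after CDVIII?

CDVIII = 408; next is 409

CDIX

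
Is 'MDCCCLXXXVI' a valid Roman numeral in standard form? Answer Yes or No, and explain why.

'MDCCCLXXXVI': Check the rules: uses only the symbols I, V, X, L, C, D, M; no symbol is repeated more than three times in a row; V, L and D each appear at most once; no smaller symbol precedes a larger one (values never increase from left to right). Value: M (1000) + D (500) + C (100) + C (100) + C (100) + L (50) + X (10) + X (10) + X (10) + V (5) + I (1) = 1886. So it is a valid standard Roman numeral.

Yes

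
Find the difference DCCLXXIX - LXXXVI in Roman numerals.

DCCLXXIX = 779
LXXXVI = 86
779 - 86 = 693

DCXCIII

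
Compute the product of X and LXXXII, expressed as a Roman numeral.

X = 10
LXXXII = 82
10 × 82 = 820

DCCCXX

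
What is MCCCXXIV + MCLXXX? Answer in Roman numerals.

MCCCXXIV = 1324
MCLXXX = 1180
1324 + 1180 = 2504

MMDIV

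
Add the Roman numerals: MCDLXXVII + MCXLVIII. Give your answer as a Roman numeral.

MCDLXXVII = 1477
MCXLVIII = 1148
1477 + 1148 = 2625

MMDCXXV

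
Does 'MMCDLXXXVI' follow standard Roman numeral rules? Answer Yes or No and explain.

'MMCDLXXXVI': Check the rules: uses only the symbols I, V, X, L, C, D, M; no symbol is repeated more than three times in a row; V, L and D each appear at most once; the only place a smaller symbol precedes a larger one is the allowed subtractive pair CD, the symbol right after such a pair (if any) is smaller than the pair's first symbol, and otherwise the values never increase from left to right. Value: M (1000) + M (1000) + CD (400) + L (50) + X (10) + X (10) + X (10) + V (5) + I (1) = 2486. So it is a valid standard Roman numeral.

Yes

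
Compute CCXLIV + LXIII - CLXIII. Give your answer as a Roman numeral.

CCXLIV = 244, LXIII = 63, CLXIII = 163
244 + 63 = 307
307 - 163 = 144

CXLIV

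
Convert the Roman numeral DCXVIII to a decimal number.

DCXVIII: D=500, C=100, X=10, V=5, I=1, I=1, I=1
500 + 100 + 10 + 5 + 1 + 1 + 1 = 618

618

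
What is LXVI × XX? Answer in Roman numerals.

LXVI = 66
XX = 20
66 × 20 = 1320

MCCCXX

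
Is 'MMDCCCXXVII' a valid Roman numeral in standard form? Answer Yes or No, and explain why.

'MMDCCCXXVII': Check the rules: uses only the symbols I, V, X, L, C, D, M; no symbol is repeated more than three times in a row; V, L and D each appear at most once; no smaller symbol precedes a larger one (values never increase from left to right). Value: M (1000) + M (1000) + D (500) + C (100) + C (100) + C (100) + X (10) + X (10) + V (5) + I (1) + I (1) = 2827. So it is a valid standard Roman numeral.

Yes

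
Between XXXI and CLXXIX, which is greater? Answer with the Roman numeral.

XXXI = 31
CLXXIX = 179
179 is larger

CLXXIX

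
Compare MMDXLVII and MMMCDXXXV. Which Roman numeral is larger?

MMDXLVII = 2547
MMMCDXXXV = 3435
3435 is larger

MMMCDXXXV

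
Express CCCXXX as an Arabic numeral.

CCCXXX: C=100, C=100, C=100, X=10, X=10, X=10
100 + 100 + 100 + 10 + 10 + 10 = 330

330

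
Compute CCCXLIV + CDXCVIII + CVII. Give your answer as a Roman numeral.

CCCXLIV = 344, CDXCVIII = 498, CVII = 107
344 + 498 = 842
842 + 107 = 949

CMXLIX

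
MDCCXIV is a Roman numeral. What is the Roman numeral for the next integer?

MDCCXIV = 1714, so the next integer is 1714 + 1 = 1715

MDCCXV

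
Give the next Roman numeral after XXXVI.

XXXVI = 36, so the next integer is 36 + 1 = 37

XXXVII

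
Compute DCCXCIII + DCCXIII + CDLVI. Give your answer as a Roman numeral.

DCCXCIII = 793, DCCXIII = 713, CDLVI = 456
793 + 713 = 1506
1506 + 456 = 1962

MCMLXII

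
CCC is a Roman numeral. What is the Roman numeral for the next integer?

CCC = 300; next is 301

CCCI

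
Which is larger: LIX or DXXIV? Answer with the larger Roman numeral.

LIX = 59
DXXIV = 524
524 is larger

DXXIV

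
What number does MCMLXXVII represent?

MCMLXXVII: M=1000, CM=900, L=50, X=10, X=10, V=5, I=1, I=1
1000 + 900 + 50 + 10 + 10 + 5 + 1 + 1 = 1977

1977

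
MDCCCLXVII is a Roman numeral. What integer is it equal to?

MDCCCLXVII: M=1000, D=500, C=100, C=100, C=100, L=50, X=10, V=5, I=1, I=1
1000 + 500 + 100 + 100 + 100 + 50 + 10 + 5 + 1 + 1 = 1867

1867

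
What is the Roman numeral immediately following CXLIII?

CXLIII = 143; next is 144

CXLIV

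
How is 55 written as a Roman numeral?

Convert 55 to Roman numerals:
  55 contains 1×50 (L)
  5 contains 1×5 (V)

LV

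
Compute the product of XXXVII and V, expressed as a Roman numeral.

XXXVII = 37
V = 5
37 × 5 = 185

CLXXXV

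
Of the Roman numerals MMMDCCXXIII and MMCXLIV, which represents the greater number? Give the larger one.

MMMDCCXXIII = 3723
MMCXLIV = 2144
3723 is larger

MMMDCCXXIII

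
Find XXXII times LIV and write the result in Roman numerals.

XXXII = 32
LIV = 54
32 × 54 = 1728

MDCCXXVIII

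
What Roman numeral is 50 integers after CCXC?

CCXC = 290
290 + 50 = 340

CCCXL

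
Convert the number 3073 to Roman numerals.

Convert 3073 to Roman numerals:
  3073 contains 3×1000 (MMM)
  73 contains 1×50 (L)
  23 contains 2×10 (XX)
  3 contains 3×1 (III)

MMMLXXIII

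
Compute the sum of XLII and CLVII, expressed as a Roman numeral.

XLII = 42
CLVII = 157
42 + 157 = 199

CXCIX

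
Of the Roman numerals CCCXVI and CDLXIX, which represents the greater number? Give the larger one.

CCCXVI = 316
CDLXIX = 469
469 is larger

CDLXIX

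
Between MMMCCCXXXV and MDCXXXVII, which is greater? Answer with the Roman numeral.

MMMCCCXXXV = 3335
MDCXXXVII = 1637
3335 is larger

MMMCCCXXXV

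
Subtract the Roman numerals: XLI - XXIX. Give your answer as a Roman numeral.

XLI = 41
XXIX = 29
41 - 29 = 12

XII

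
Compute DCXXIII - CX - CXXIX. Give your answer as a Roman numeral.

DCXXIII = 623, CX = 110, CXXIX = 129
623 - 110 = 513
513 - 129 = 384

CCCLXXXIV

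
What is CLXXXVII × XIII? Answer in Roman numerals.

CLXXXVII = 187
XIII = 13
187 × 13 = 2431

MMCDXXXI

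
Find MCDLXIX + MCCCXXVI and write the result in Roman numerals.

MCDLXIX = 1469
MCCCXXVI = 1326
1469 + 1326 = 2795

MMDCCXCV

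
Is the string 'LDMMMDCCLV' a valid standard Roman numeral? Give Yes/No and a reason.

'LDMMMDCCLV': L should not appear more than once

No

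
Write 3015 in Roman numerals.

Convert 3015 to Roman numerals:
  3015 contains 3×1000 (MMM)
  15 contains 1×10 (X)
  5 contains 1×5 (V)

MMMXV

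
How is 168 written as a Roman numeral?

Convert 168 to Roman numerals:
  168 contains 1×100 (C)
  68 contains 1×50 (L)
  18 contains 1×10 (X)
  8 contains 1×5 (V)
  3 contains 3×1 (III)

CLXVIII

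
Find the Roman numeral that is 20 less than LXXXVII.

LXXXVII = 87
87 - 20 = 67

LXVII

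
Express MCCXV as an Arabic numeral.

MCCXV: M=1000, C=100, C=100, X=10, V=5
1000 + 100 + 100 + 10 + 5 = 1215

1215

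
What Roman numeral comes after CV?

CV = 105, so the next integer is 105 + 1 = 106

CVI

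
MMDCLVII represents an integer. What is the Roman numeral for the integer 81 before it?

MMDCLVII = 2657
2657 - 81 = 2576

MMDLXXVI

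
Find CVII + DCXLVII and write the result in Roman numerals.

CVII = 107
DCXLVII = 647
107 + 647 = 754

DCCLIV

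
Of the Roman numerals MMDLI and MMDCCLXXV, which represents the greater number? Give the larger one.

MMDLI = 2551
MMDCCLXXV = 2775
2775 is larger

MMDCCLXXV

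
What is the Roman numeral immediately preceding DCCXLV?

DCCXLV = 745; previous is 744

DCCXLIV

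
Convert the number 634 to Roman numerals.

Convert 634 to Roman numerals:
  634 contains 1×500 (D)
  134 contains 1×100 (C)
  34 contains 3×10 (XXX)
  4 contains 1×4 (IV)

DCXXXIV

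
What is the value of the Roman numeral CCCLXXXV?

CCCLXXXV: C=100, C=100, C=100, L=50, X=10, X=10, X=10, V=5
100 + 100 + 100 + 50 + 10 + 10 + 10 + 5 = 385

385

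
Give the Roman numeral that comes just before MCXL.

MCXL = 1140, so the previous integer is 1140 - 1 = 1139

MCXXXIX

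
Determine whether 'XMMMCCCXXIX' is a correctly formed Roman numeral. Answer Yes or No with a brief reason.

'XMMMCCCXXIX': Invalid subtractive combination: XM

No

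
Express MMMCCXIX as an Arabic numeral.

MMMCCXIX: M=1000, M=1000, M=1000, C=100, C=100, X=10, IX=9
1000 + 1000 + 1000 + 100 + 100 + 10 + 9 = 3219

3219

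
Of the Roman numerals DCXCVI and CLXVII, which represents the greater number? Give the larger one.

DCXCVI = 696
CLXVII = 167
696 is larger

DCXCVI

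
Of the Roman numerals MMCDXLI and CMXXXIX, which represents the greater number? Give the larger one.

MMCDXLI = 2441
CMXXXIX = 939
2441 is larger

MMCDXLI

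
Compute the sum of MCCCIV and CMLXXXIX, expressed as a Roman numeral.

MCCCIV = 1304
CMLXXXIX = 989
1304 + 989 = 2293

MMCCXCIII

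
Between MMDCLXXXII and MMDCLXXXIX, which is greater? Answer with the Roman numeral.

MMDCLXXXII = 2682
MMDCLXXXIX = 2689
2689 is larger

MMDCLXXXIX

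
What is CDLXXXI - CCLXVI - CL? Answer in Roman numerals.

CDLXXXI = 481, CCLXVI = 266, CL = 150
481 - 266 = 215
215 - 150 = 65

LXV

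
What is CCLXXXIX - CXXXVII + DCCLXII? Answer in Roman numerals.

CCLXXXIX = 289, CXXXVII = 137, DCCLXII = 762
289 - 137 = 152
152 + 762 = 914

CMXIV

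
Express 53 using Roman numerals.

Convert 53 to Roman numerals:
  53 contains 1×50 (L)
  3 contains 3×1 (III)

LIII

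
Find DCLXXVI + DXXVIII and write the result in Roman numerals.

DCLXXVI = 676
DXXVIII = 528
676 + 528 = 1204

MCCIV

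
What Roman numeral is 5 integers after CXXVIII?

CXXVIII = 128
128 + 5 = 133

CXXXIII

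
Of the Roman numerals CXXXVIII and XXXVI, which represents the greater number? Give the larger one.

CXXXVIII = 138
XXXVI = 36
138 is larger

CXXXVIII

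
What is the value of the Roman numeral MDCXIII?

MDCXIII: M=1000, D=500, C=100, X=10, I=1, I=1, I=1
1000 + 500 + 100 + 10 + 1 + 1 + 1 = 1613

1613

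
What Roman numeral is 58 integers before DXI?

DXI = 511
511 - 58 = 453

CDLIII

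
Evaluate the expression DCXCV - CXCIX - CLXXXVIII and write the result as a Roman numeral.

DCXCV = 695, CXCIX = 199, CLXXXVIII = 188
695 - 199 = 496
496 - 188 = 308

CCCVIII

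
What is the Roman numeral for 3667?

Convert 3667 to Roman numerals:
  3667 contains 3×1000 (MMM)
  667 contains 1×500 (D)
  167 contains 1×100 (C)
  67 contains 1×50 (L)
  17 contains 1×10 (X)
  7 contains 1×5 (V)
  2 contains 2×1 (II)

MMMDCLXVII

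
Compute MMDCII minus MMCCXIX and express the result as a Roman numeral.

MMDCII = 2602
MMCCXIX = 2219
2602 - 2219 = 383

CCCLXXXIII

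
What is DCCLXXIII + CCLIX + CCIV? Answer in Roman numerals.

DCCLXXIII = 773, CCLIX = 259, CCIV = 204
773 + 259 = 1032
1032 + 204 = 1236

MCCXXXVI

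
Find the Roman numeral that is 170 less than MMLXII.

MMLXII = 2062
2062 - 170 = 1892

MDCCCXCII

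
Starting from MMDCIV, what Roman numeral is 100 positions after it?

MMDCIV = 2604
2604 + 100 = 2704

MMDCCIV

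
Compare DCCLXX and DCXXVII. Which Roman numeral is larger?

DCCLXX = 770
DCXXVII = 627
770 is larger

DCCLXX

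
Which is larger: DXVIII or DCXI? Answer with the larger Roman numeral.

DXVIII = 518
DCXI = 611
611 is larger

DCXI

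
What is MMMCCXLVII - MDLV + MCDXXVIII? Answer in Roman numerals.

MMMCCXLVII = 3247, MDLV = 1555, MCDXXVIII = 1428
3247 - 1555 = 1692
1692 + 1428 = 3120

MMMCXX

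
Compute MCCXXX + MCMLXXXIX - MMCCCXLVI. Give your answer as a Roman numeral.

MCCXXX = 1230, MCMLXXXIX = 1989, MMCCCXLVI = 2346
1230 + 1989 = 3219
3219 - 2346 = 873

DCCCLXXIII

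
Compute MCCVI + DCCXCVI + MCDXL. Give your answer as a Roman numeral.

MCCVI = 1206, DCCXCVI = 796, MCDXL = 1440
1206 + 796 = 2002
2002 + 1440 = 3442

MMMCDXLII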